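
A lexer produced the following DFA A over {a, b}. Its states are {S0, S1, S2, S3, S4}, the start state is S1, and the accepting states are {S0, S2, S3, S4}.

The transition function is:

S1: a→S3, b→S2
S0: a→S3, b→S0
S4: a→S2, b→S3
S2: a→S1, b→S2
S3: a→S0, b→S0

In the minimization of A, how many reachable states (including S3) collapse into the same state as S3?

2

Reachable states from the start: {S0,S1,S2,S3}. Unreachable: {S4} — drop them.
P0 = {S0,S2,S3} | {S1}.
Split {S0,S2,S3} by δ(·,a) → {S0,S3} and {S2}.
No further refinement is possible. Final partition (3 blocks): {S0,S3} | {S1} | {S2}.
The equivalence class containing S3 is {S0,S3}, of size 2.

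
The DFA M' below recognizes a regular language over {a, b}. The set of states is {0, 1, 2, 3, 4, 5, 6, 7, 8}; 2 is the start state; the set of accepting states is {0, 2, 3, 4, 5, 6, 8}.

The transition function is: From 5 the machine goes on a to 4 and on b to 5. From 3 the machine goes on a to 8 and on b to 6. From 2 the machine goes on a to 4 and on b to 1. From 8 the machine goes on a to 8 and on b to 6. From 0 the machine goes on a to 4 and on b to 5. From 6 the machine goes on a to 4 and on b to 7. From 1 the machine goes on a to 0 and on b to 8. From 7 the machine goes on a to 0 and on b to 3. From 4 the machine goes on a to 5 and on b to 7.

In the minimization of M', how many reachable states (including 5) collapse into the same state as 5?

2

All states are reachable from the start state.
Start with accepting vs non-accepting: {0,2,3,4,5,6,8} | {1,7}.
Refine {0,2,3,4,5,6,8} on symbol b: members go to different blocks, giving {0,3,5,8} and {2,4,6}.
Split {0,3,5,8} by δ(·,a) → {0,5} and {3,8}.
On input a, block {2,4,6} splits into {2,6} and {4}.
Stable partition: {0,5} | {1,7} | {2,6} | {3,8} | {4} — 5 equivalence classes.
The equivalence class containing 5 is {0,5}, of size 2.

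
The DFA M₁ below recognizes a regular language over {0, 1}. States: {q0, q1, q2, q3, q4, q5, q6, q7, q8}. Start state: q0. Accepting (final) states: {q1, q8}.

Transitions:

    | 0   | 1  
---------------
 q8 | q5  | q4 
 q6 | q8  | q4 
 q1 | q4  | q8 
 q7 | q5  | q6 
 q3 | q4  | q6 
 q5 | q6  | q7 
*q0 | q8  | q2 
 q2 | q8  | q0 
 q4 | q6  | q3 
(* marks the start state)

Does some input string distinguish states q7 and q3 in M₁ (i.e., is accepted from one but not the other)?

States {q1} cannot be reached from the start state, so discard them.
P0 = {q8} | {q0,q2,q3,q4,q5,q6,q7}.
Split {q0,q2,q3,q4,q5,q6,q7} by δ(·,0) → {q3,q4,q5,q7} and {q0,q2,q6}.
Refine {q3,q4,q5,q7} on symbol 0: members go to different blocks, giving {q3,q7} and {q4,q5}.
Refine {q0,q2,q6} on symbol 1: members go to different blocks, giving {q0,q2} and {q6}.
No further refinement is possible. Final partition (5 blocks): {q8} | {q3,q7} | {q0,q2} | {q4,q5} | {q6}.
q7 and q3 lie in the same block of the stable partition, so they are equivalent — no string distinguishes them.

No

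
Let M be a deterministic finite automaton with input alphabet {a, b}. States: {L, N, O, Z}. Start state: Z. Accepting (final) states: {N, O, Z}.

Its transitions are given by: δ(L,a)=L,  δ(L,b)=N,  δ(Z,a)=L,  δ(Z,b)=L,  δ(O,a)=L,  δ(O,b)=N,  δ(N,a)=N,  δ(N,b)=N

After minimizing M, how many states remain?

3

Reachable states from the start: {L,N,Z}. Unreachable: {O} — drop them.
Start with accepting vs non-accepting: {N,Z} | {L}.
On input a, block {N,Z} splits into {N} and {Z}.
The partition is now stable with 3 blocks: {N} | {L} | {Z}.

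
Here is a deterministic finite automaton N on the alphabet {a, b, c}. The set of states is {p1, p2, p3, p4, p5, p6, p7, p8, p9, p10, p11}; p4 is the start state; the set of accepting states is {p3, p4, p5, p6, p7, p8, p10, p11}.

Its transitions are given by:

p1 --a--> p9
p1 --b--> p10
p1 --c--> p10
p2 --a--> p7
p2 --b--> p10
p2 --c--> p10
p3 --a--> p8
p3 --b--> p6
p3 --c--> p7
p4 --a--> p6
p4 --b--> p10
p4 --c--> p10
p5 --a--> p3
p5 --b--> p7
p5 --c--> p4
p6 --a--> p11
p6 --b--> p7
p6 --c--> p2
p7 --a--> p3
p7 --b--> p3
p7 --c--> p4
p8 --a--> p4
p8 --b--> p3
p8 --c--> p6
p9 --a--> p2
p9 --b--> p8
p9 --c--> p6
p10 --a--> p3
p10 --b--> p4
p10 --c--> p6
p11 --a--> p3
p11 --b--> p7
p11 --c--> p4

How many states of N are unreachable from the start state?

Starting at p4 and following transitions, the reachable set is {p2, p3, p4, p6, p7, p8, p10, p11}. That leaves p1, p5, p9 unreachable — 3 in total.

3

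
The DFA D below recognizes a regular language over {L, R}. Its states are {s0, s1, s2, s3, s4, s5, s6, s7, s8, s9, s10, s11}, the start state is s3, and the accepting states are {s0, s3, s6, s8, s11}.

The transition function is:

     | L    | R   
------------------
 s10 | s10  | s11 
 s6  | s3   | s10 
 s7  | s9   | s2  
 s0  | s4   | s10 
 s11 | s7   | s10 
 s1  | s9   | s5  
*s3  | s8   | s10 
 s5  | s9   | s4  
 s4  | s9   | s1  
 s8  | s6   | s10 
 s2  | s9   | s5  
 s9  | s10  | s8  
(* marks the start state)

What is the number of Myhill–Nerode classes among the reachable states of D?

5

States {s0} cannot be reached from the start state, so discard them.
Start with accepting vs non-accepting: {s3,s6,s8,s11} | {s1,s2,s4,s5,s7,s9,s10}.
Refine {s3,s6,s8,s11} on symbol L: members go to different blocks, giving {s3,s6,s8} and {s11}.
Split {s1,s2,s4,s5,s7,s9,s10} by δ(·,R) → {s1,s2,s4,s5,s7} and {s9} and {s10}.
No further refinement is possible. Final partition (5 blocks): {s3,s6,s8} | {s1,s2,s4,s5,s7} | {s11} | {s9} | {s10}.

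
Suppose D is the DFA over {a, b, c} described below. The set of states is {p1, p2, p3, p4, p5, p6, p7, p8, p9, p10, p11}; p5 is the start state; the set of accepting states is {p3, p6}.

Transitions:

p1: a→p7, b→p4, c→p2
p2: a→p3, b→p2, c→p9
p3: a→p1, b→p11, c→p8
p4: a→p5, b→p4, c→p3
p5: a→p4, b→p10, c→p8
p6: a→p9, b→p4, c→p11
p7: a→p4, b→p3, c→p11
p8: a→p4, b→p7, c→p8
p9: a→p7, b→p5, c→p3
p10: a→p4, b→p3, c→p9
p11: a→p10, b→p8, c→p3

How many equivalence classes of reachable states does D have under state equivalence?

States {p6} cannot be reached from the start state, so discard them.
Initial partition by acceptance: {p3} | {p1,p2,p4,p5,p7,p8,p9,p10,p11}.
Refine {p1,p2,p4,p5,p7,p8,p9,p10,p11} on symbol a: members go to different blocks, giving {p1,p4,p5,p7,p8,p9,p10,p11} and {p2}.
On input b, block {p1,p4,p5,p7,p8,p9,p10,p11} splits into {p1,p4,p5,p8,p9,p11} and {p7,p10}.
On input a, block {p1,p4,p5,p8,p9,p11} splits into {p1,p9,p11} and {p4,p5,p8}.
Refine {p1,p9,p11} on symbol c: members go to different blocks, giving {p9,p11} and {p1}.
On input b, block {p4,p5,p8} splits into {p5,p8} and {p4}.
Stable partition: {p3} | {p9,p11} | {p2} | {p7,p10} | {p5,p8} | {p1} | {p4} — 7 equivalence classes.

7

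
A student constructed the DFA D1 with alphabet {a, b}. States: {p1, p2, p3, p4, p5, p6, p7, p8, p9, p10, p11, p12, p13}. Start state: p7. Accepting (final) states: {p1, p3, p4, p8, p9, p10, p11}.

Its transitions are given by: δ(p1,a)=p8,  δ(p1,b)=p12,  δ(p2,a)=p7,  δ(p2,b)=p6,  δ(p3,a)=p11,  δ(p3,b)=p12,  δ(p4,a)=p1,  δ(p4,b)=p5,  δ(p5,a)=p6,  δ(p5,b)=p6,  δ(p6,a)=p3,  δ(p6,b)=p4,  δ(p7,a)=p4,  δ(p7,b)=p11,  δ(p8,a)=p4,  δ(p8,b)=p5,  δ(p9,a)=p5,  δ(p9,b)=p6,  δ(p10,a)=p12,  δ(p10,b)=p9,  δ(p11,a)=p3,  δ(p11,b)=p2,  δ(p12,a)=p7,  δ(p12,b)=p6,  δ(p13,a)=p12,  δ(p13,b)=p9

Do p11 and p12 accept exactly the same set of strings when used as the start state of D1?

No

Reachable states from the start: {p1,p2,p3,p4,p5,p6,p7,p8,p11,p12}. Unreachable: {p9,p10,p13} — drop them.
Initial partition by acceptance: {p1,p3,p4,p8,p11} | {p2,p5,p6,p7,p12}.
Refine {p2,p5,p6,p7,p12} on symbol a: members go to different blocks, giving {p2,p5,p12} and {p6,p7}.
Stable partition: {p1,p3,p4,p8,p11} | {p2,p5,p12} | {p6,p7} — 3 equivalence classes.
p11 and p12 end up in different blocks, so they are distinguishable. For instance, the string 'ε' is accepted from only p11.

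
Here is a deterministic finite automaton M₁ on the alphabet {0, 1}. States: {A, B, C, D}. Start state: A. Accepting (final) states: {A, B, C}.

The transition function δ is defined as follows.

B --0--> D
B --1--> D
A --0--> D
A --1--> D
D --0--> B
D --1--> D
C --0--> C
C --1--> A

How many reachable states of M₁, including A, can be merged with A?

2

Reachable states from the start: {A,B,D}. Unreachable: {C} — drop them.
Initial partition by acceptance: {A,B} | {D}.
No further refinement is possible. Final partition (2 blocks): {A,B} | {D}.
The equivalence class containing A is {A,B}, of size 2.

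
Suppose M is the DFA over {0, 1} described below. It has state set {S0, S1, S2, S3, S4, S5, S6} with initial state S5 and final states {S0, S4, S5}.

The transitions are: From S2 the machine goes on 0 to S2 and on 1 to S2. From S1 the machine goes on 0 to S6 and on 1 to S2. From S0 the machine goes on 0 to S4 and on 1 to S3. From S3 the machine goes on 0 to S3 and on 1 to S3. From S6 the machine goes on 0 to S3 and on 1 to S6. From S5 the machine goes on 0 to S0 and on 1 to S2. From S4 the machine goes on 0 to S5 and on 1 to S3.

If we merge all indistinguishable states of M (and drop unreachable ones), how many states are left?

2

Reachable states from the start: {S0,S2,S3,S4,S5}. Unreachable: {S1,S6} — drop them.
P0 = {S0,S4,S5} | {S2,S3}.
No further refinement is possible. Final partition (2 blocks): {S0,S4,S5} | {S2,S3}.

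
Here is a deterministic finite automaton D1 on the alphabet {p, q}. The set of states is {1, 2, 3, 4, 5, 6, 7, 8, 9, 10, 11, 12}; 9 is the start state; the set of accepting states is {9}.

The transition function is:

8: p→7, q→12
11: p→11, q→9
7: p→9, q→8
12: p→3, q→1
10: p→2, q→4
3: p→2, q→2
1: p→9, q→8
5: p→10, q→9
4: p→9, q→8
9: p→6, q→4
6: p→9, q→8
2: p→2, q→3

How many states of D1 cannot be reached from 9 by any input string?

BFS from 9 reaches {1, 2, 3, 4, 6, 7, 8, 9, 12}; the 3 state(s) 5, 10, 11 are never visited.

3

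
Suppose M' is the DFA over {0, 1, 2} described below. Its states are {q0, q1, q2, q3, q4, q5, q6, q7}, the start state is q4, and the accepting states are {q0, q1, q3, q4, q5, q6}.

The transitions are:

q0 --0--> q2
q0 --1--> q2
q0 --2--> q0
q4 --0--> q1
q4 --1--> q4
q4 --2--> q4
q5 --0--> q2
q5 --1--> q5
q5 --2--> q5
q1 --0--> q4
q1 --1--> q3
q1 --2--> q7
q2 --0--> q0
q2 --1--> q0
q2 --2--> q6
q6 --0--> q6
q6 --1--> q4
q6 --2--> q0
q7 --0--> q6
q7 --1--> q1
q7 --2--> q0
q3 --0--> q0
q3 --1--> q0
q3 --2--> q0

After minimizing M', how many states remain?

7

First remove the unreachable states {q5}; 7 states remain.
Initial partition by acceptance: {q0,q1,q3,q4,q6} | {q2,q7}.
Split {q0,q1,q3,q4,q6} by δ(·,0) → {q1,q3,q4,q6} and {q0}.
Split {q1,q3,q4,q6} by δ(·,0) → {q1,q4,q6} and {q3}.
Refine {q1,q4,q6} on symbol 1: members go to different blocks, giving {q4,q6} and {q1}.
Refine {q4,q6} on symbol 0: members go to different blocks, giving {q4} and {q6}.
On input 0, block {q2,q7} splits into {q2} and {q7}.
Stable partition: {q4} | {q2} | {q0} | {q3} | {q1} | {q6} | {q7} — 7 equivalence classes.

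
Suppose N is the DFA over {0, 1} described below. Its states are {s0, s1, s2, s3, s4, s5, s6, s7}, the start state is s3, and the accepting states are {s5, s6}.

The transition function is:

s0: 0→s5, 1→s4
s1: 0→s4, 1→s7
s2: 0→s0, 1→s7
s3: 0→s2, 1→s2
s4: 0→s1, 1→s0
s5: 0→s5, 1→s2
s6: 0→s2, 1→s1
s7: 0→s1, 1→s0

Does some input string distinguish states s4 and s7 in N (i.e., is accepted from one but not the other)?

No

Reachable states from the start: {s0,s1,s2,s3,s4,s5,s7}. Unreachable: {s6} — drop them.
Start with accepting vs non-accepting: {s5} | {s0,s1,s2,s3,s4,s7}.
On input 0, block {s0,s1,s2,s3,s4,s7} splits into {s1,s2,s3,s4,s7} and {s0}.
Split {s1,s2,s3,s4,s7} by δ(·,0) → {s1,s3,s4,s7} and {s2}.
Split {s1,s3,s4,s7} by δ(·,0) → {s1,s4,s7} and {s3}.
Split {s1,s4,s7} by δ(·,1) → {s4,s7} and {s1}.
The partition is now stable with 6 blocks: {s5} | {s4,s7} | {s0} | {s2} | {s3} | {s1}.
s4 and s7 lie in the same block of the stable partition, so they are equivalent — no string distinguishes them.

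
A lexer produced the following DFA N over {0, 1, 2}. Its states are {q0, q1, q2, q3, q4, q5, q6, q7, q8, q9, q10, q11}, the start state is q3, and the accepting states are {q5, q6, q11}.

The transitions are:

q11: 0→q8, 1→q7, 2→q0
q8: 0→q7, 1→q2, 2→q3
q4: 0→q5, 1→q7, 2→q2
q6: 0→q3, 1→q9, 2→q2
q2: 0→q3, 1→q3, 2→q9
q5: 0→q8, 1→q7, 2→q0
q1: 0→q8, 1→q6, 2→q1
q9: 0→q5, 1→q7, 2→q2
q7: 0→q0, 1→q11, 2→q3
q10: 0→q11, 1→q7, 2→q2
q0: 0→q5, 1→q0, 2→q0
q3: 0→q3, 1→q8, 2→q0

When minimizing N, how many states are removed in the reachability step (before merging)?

4

Starting at q3 and following transitions, the reachable set is {q0, q2, q3, q5, q7, q8, q9, q11}. That leaves q1, q4, q6, q10 unreachable — 4 in total.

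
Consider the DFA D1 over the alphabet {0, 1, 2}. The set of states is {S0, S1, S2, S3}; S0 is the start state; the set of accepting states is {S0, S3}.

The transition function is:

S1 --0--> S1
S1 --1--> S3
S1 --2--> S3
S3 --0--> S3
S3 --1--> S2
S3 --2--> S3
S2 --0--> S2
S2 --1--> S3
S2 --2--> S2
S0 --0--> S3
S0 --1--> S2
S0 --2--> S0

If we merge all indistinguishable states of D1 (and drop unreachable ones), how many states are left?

First remove the unreachable states {S1}; 3 states remain.
P0 = {S0,S3} | {S2}.
Stable partition: {S0,S3} | {S2} — 2 equivalence classes.

2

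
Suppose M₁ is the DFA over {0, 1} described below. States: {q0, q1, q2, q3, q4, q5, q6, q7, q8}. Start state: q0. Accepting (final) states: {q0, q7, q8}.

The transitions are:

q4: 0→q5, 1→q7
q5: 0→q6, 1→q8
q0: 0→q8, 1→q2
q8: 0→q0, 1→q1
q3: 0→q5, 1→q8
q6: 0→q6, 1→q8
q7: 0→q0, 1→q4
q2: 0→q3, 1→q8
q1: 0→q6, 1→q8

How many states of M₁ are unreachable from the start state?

BFS from q0 reaches {q0, q1, q2, q3, q5, q6, q8}; the 2 state(s) q4, q7 are never visited.

2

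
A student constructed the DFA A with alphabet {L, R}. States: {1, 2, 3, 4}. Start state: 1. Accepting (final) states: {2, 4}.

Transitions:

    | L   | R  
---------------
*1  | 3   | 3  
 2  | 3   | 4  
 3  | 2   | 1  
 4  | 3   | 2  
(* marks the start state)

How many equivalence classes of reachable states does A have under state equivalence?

Every state is reachable, so we keep all 4.
Initial partition by acceptance: {2,4} | {1,3}.
Refine {1,3} on symbol L: members go to different blocks, giving {1} and {3}.
Stable partition: {2,4} | {1} | {3} — 3 equivalence classes.

3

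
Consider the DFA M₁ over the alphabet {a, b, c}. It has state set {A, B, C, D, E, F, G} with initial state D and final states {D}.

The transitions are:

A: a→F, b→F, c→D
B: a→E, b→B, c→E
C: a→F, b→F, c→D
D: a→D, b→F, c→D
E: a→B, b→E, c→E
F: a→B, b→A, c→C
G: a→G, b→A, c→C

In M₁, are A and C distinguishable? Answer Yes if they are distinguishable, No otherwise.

No

Reachable states from the start: {A,B,C,D,E,F}. Unreachable: {G} — drop them.
Initial partition by acceptance: {D} | {A,B,C,E,F}.
On input c, block {A,B,C,E,F} splits into {B,E,F} and {A,C}.
On input b, block {B,E,F} splits into {B,E} and {F}.
No further refinement is possible. Final partition (4 blocks): {D} | {B,E} | {A,C} | {F}.
A and C lie in the same block of the stable partition, so they are equivalent — no string distinguishes them.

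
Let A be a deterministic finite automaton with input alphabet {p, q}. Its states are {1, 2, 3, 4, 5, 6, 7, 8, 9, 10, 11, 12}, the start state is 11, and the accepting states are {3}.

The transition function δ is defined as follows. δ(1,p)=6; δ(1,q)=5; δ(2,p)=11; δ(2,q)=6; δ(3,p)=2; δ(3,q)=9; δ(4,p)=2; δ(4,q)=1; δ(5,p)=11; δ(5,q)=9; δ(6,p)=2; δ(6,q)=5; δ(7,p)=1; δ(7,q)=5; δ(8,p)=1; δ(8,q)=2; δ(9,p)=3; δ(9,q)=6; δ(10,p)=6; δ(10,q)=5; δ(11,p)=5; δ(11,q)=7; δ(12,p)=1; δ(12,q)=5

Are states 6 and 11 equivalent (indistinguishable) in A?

No

Reachable states from the start: {1,2,3,5,6,7,9,11}. Unreachable: {4,8,10,12} — drop them.
Initial partition by acceptance: {3} | {1,2,5,6,7,9,11}.
Refine {1,2,5,6,7,9,11} on symbol p: members go to different blocks, giving {1,2,5,6,7,11} and {9}.
Refine {1,2,5,6,7,11} on symbol q: members go to different blocks, giving {1,2,6,7,11} and {5}.
Split {1,2,6,7,11} by δ(·,p) → {1,2,6,7} and {11}.
Refine {1,2,6,7} on symbol p: members go to different blocks, giving {1,6,7} and {2}.
Refine {1,6,7} on symbol p: members go to different blocks, giving {1,7} and {6}.
Refine {1,7} on symbol p: members go to different blocks, giving {1} and {7}.
The partition is now stable with 8 blocks: {3} | {1} | {9} | {5} | {11} | {2} | {6} | {7}.
6 and 11 end up in different blocks, so they are distinguishable. For instance, the string 'pqp' is accepted from only 11.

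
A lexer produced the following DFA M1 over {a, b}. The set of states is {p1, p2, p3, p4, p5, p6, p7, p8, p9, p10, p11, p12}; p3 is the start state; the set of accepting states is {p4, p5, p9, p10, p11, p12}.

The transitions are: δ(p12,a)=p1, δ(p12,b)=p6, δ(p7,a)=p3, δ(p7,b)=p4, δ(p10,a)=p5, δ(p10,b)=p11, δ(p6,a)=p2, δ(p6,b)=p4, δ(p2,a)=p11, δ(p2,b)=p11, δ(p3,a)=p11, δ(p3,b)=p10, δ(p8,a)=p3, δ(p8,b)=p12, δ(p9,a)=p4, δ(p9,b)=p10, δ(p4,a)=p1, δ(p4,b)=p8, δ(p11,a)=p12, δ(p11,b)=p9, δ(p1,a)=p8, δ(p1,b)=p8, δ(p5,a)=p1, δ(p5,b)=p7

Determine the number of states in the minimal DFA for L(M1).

5

All states are reachable from the start state.
Start with accepting vs non-accepting: {p4,p5,p9,p10,p11,p12} | {p1,p2,p3,p6,p7,p8}.
On input a, block {p4,p5,p9,p10,p11,p12} splits into {p4,p5,p12} and {p9,p10,p11}.
Split {p1,p2,p3,p6,p7,p8} by δ(·,a) → {p1,p6,p7,p8} and {p2,p3}.
Refine {p1,p6,p7,p8} on symbol a: members go to different blocks, giving {p6,p7,p8} and {p1}.
No further refinement is possible. Final partition (5 blocks): {p4,p5,p12} | {p6,p7,p8} | {p9,p10,p11} | {p2,p3} | {p1}.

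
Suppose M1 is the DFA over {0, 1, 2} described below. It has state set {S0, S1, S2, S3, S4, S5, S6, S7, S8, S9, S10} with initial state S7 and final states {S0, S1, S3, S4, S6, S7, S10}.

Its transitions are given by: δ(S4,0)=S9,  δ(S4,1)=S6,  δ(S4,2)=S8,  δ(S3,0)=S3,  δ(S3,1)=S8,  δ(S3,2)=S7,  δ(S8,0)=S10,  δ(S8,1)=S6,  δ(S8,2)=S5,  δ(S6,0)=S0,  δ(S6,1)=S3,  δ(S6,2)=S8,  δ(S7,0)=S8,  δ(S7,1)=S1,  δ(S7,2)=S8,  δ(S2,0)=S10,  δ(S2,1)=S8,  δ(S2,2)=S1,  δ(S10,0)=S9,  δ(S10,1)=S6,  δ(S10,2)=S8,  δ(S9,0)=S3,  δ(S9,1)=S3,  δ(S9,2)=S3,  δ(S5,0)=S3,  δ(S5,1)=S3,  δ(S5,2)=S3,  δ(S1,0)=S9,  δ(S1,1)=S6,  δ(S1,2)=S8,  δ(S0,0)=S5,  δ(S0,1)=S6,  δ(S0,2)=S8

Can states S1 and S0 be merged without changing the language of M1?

Reachable states from the start: {S0,S1,S3,S5,S6,S7,S8,S9,S10}. Unreachable: {S2,S4} — drop them.
Initial partition by acceptance: {S0,S1,S3,S6,S7,S10} | {S5,S8,S9}.
Refine {S0,S1,S3,S6,S7,S10} on symbol 0: members go to different blocks, giving {S0,S1,S7,S10} and {S3,S6}.
Split {S0,S1,S7,S10} by δ(·,1) → {S0,S1,S10} and {S7}.
On input 0, block {S5,S8,S9} splits into {S5,S9} and {S8}.
On input 0, block {S3,S6} splits into {S3} and {S6}.
No further refinement is possible. Final partition (6 blocks): {S0,S1,S10} | {S5,S9} | {S3} | {S7} | {S8} | {S6}.
S1 and S0 lie in the same block of the stable partition, so they are equivalent — no string distinguishes them.

Yes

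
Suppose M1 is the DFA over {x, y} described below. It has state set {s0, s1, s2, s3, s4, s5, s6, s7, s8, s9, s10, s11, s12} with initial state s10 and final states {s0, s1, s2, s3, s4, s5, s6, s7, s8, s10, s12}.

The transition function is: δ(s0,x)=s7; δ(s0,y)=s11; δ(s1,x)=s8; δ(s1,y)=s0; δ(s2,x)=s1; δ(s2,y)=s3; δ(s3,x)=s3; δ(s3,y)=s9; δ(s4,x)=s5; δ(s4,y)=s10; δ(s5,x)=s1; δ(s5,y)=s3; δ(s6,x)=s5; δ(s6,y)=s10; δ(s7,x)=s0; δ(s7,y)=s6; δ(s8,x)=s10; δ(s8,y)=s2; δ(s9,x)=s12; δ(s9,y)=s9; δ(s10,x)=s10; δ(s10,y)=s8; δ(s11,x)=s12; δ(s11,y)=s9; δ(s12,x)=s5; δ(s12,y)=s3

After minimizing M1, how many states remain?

States {s4} cannot be reached from the start state, so discard them.
Start with accepting vs non-accepting: {s0,s1,s2,s3,s5,s6,s7,s8,s10,s12} | {s9,s11}.
Refine {s0,s1,s2,s3,s5,s6,s7,s8,s10,s12} on symbol y: members go to different blocks, giving {s1,s2,s5,s6,s7,s8,s10,s12} and {s0,s3}.
On input x, block {s1,s2,s5,s6,s7,s8,s10,s12} splits into {s1,s2,s5,s6,s8,s10,s12} and {s7}.
On input y, block {s1,s2,s5,s6,s8,s10,s12} splits into {s1,s2,s5,s12} and {s6,s8,s10}.
Split {s1,s2,s5,s12} by δ(·,x) → {s2,s5,s12} and {s1}.
Split {s2,s5,s12} by δ(·,x) → {s2,s5} and {s12}.
Refine {s0,s3} on symbol x: members go to different blocks, giving {s0} and {s3}.
Refine {s6,s8,s10} on symbol x: members go to different blocks, giving {s8,s10} and {s6}.
Split {s8,s10} by δ(·,y) → {s8} and {s10}.
Stable partition: {s2,s5} | {s9,s11} | {s0} | {s7} | {s8} | {s1} | {s12} | {s3} | {s6} | {s10} — 10 equivalence classes.

10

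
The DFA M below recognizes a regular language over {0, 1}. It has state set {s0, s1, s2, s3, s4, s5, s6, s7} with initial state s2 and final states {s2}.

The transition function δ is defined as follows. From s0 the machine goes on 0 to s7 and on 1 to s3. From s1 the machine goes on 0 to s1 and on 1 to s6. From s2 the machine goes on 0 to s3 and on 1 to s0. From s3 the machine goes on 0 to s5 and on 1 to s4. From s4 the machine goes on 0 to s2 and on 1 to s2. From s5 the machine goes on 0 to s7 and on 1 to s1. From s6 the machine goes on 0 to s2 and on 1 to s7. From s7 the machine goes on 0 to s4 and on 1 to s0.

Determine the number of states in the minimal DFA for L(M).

8

Start with accepting vs non-accepting: {s2} | {s0,s1,s3,s4,s5,s6,s7}.
On input 0, block {s0,s1,s3,s4,s5,s6,s7} splits into {s0,s1,s3,s5,s7} and {s4,s6}.
On input 0, block {s0,s1,s3,s5,s7} splits into {s0,s1,s3,s5} and {s7}.
On input 0, block {s0,s1,s3,s5} splits into {s0,s5} and {s1,s3}.
On input 1, block {s4,s6} splits into {s4} and {s6}.
Split {s1,s3} by δ(·,0) → {s1} and {s3}.
On input 1, block {s0,s5} splits into {s0} and {s5}.
No further refinement is possible. Final partition (8 blocks): {s2} | {s0} | {s4} | {s7} | {s1} | {s6} | {s3} | {s5}.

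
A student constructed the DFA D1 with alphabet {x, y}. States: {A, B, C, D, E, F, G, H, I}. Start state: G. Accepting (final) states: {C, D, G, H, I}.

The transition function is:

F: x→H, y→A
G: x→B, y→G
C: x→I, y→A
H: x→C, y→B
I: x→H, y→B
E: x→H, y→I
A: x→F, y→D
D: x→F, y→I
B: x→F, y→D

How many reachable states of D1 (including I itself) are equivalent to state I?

States {E} cannot be reached from the start state, so discard them.
Initial partition by acceptance: {C,D,G,H,I} | {A,B,F}.
Split {C,D,G,H,I} by δ(·,x) → {C,H,I} and {D,G}.
Refine {A,B,F} on symbol x: members go to different blocks, giving {A,B} and {F}.
Refine {D,G} on symbol x: members go to different blocks, giving {D} and {G}.
Stable partition: {C,H,I} | {A,B} | {D} | {F} | {G} — 5 equivalence classes.
State I belongs to the block {C,H,I}, which has 3 states.

3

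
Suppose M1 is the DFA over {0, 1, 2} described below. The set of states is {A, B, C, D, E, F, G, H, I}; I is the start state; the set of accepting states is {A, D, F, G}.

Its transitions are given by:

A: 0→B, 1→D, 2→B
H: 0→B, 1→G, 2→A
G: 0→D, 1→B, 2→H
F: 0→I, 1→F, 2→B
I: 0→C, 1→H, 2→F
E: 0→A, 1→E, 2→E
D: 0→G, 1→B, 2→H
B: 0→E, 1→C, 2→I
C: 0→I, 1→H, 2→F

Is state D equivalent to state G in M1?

Every state is reachable, so we keep all 9.
P0 = {A,D,F,G} | {B,C,E,H,I}.
On input 0, block {A,D,F,G} splits into {A,F} and {D,G}.
Refine {A,F} on symbol 1: members go to different blocks, giving {A} and {F}.
Refine {B,C,E,H,I} on symbol 0: members go to different blocks, giving {B,C,H,I} and {E}.
Refine {B,C,H,I} on symbol 0: members go to different blocks, giving {C,H,I} and {B}.
Split {C,H,I} by δ(·,0) → {C,I} and {H}.
No further refinement is possible. Final partition (7 blocks): {A} | {C,I} | {D,G} | {F} | {E} | {B} | {H}.
D and G lie in the same block of the stable partition, so they are equivalent — no string distinguishes them.

Yes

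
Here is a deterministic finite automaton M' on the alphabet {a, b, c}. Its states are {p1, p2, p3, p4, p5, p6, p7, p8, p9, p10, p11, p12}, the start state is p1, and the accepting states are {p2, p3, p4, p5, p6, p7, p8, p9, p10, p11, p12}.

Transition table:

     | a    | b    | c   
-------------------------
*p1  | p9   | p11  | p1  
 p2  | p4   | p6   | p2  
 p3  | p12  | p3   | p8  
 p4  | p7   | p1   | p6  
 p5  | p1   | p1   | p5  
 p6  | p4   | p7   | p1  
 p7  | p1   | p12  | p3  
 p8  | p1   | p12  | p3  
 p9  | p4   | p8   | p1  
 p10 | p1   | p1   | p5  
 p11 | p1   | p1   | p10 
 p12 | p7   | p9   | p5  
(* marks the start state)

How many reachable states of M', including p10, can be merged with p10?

States {p2} cannot be reached from the start state, so discard them.
Initial partition by acceptance: {p3,p4,p5,p6,p7,p8,p9,p10,p11,p12} | {p1}.
Split {p3,p4,p5,p6,p7,p8,p9,p10,p11,p12} by δ(·,a) → {p3,p4,p6,p9,p12} and {p5,p7,p8,p10,p11}.
Split {p3,p4,p6,p9,p12} by δ(·,a) → {p3,p6,p9} and {p4,p12}.
Refine {p3,p6,p9} on symbol b: members go to different blocks, giving {p6,p9} and {p3}.
Split {p5,p7,p8,p10,p11} by δ(·,b) → {p5,p10,p11} and {p7,p8}.
On input b, block {p4,p12} splits into {p4} and {p12}.
No further refinement is possible. Final partition (7 blocks): {p6,p9} | {p1} | {p5,p10,p11} | {p4} | {p3} | {p7,p8} | {p12}.
State p10 belongs to the block {p5,p10,p11}, which has 3 states.

3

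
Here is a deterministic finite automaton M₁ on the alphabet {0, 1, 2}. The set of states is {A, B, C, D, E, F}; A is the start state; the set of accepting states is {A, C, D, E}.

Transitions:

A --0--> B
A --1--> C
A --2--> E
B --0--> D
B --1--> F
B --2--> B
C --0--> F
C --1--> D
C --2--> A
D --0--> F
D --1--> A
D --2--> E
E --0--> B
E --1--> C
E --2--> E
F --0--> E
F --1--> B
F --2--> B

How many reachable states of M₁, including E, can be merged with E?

Every state is reachable, so we keep all 6.
P0 = {A,C,D,E} | {B,F}.
Stable partition: {A,C,D,E} | {B,F} — 2 equivalence classes.
State E belongs to the block {A,C,D,E}, which has 4 states.

4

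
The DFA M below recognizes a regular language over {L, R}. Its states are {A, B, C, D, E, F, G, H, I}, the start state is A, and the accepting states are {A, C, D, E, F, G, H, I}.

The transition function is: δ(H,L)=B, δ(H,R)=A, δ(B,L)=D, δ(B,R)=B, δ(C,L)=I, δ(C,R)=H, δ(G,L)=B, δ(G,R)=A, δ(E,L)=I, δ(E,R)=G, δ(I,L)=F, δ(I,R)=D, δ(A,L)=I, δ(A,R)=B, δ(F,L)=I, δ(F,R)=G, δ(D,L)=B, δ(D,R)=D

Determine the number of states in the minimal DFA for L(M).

6

First remove the unreachable states {C,E,H}; 6 states remain.
Start with accepting vs non-accepting: {A,D,F,G,I} | {B}.
Split {A,D,F,G,I} by δ(·,L) → {A,F,I} and {D,G}.
Split {A,F,I} by δ(·,R) → {F,I} and {A}.
Split {D,G} by δ(·,R) → {D} and {G}.
Refine {F,I} on symbol R: members go to different blocks, giving {F} and {I}.
No further refinement is possible. Final partition (6 blocks): {F} | {B} | {D} | {A} | {G} | {I}.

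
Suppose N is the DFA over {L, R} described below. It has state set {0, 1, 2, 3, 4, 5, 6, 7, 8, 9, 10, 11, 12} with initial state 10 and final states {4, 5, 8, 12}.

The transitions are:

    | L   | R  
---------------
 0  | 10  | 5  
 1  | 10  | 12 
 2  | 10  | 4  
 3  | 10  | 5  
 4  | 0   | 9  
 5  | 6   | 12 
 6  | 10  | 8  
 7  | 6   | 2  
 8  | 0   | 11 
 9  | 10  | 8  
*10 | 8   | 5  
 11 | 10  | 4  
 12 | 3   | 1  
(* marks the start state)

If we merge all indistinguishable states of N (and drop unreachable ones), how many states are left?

5

States {2,7} cannot be reached from the start state, so discard them.
P0 = {4,5,8,12} | {0,1,3,6,9,10,11}.
On input R, block {4,5,8,12} splits into {4,8,12} and {5}.
Refine {0,1,3,6,9,10,11} on symbol L: members go to different blocks, giving {0,1,3,6,9,11} and {10}.
Refine {0,1,3,6,9,11} on symbol R: members go to different blocks, giving {1,6,9,11} and {0,3}.
No further refinement is possible. Final partition (5 blocks): {4,8,12} | {1,6,9,11} | {5} | {10} | {0,3}.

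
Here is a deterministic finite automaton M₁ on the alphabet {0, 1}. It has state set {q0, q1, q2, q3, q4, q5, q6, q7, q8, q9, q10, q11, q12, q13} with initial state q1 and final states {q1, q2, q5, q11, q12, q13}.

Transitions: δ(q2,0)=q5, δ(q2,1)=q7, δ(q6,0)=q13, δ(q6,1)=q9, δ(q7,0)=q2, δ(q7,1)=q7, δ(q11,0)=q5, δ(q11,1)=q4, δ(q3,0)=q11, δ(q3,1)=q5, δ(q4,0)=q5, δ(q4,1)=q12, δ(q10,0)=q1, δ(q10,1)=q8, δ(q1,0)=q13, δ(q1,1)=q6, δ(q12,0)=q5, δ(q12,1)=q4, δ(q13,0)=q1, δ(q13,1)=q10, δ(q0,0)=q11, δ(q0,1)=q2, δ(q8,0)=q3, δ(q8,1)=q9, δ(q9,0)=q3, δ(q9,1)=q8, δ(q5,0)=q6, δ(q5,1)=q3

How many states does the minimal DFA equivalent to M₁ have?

7

Reachable states from the start: {q1,q3,q4,q5,q6,q8,q9,q10,q11,q12,q13}. Unreachable: {q0,q2,q7} — drop them.
Start with accepting vs non-accepting: {q1,q5,q11,q12,q13} | {q3,q4,q6,q8,q9,q10}.
On input 0, block {q1,q5,q11,q12,q13} splits into {q1,q11,q12,q13} and {q5}.
Split {q1,q11,q12,q13} by δ(·,0) → {q1,q13} and {q11,q12}.
Refine {q3,q4,q6,q8,q9,q10} on symbol 0: members go to different blocks, giving {q6,q10} and {q8,q9} and {q3} and {q4}.
Stable partition: {q1,q13} | {q6,q10} | {q5} | {q11,q12} | {q8,q9} | {q3} | {q4} — 7 equivalence classes.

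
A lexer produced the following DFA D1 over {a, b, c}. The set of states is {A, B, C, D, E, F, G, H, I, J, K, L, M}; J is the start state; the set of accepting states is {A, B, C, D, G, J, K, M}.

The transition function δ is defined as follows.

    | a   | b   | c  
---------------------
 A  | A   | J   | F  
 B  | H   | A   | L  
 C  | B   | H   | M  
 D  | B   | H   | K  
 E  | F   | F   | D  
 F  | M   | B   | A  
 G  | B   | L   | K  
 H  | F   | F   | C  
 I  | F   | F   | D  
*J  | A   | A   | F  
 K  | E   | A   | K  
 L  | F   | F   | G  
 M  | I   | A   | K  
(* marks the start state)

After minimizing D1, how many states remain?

Initial partition by acceptance: {A,B,C,D,G,J,K,M} | {E,F,H,I,L}.
On input a, block {A,B,C,D,G,J,K,M} splits into {A,C,D,G,J} and {B,K,M}.
Split {A,C,D,G,J} by δ(·,a) → {C,D,G} and {A,J}.
Split {E,F,H,I,L} by δ(·,a) → {E,H,I,L} and {F}.
On input c, block {B,K,M} splits into {K,M} and {B}.
The partition is now stable with 6 blocks: {C,D,G} | {E,H,I,L} | {K,M} | {A,J} | {F} | {B}.

6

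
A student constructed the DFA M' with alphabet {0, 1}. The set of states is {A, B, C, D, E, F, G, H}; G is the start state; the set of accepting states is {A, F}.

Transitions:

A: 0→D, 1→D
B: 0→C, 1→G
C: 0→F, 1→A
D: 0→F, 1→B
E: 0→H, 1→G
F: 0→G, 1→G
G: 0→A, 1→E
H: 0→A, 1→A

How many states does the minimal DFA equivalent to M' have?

Initial partition by acceptance: {A,F} | {B,C,D,E,G,H}.
Split {B,C,D,E,G,H} by δ(·,0) → {C,D,G,H} and {B,E}.
Refine {C,D,G,H} on symbol 1: members go to different blocks, giving {C,H} and {D,G}.
The partition is now stable with 4 blocks: {A,F} | {C,H} | {B,E} | {D,G}.

4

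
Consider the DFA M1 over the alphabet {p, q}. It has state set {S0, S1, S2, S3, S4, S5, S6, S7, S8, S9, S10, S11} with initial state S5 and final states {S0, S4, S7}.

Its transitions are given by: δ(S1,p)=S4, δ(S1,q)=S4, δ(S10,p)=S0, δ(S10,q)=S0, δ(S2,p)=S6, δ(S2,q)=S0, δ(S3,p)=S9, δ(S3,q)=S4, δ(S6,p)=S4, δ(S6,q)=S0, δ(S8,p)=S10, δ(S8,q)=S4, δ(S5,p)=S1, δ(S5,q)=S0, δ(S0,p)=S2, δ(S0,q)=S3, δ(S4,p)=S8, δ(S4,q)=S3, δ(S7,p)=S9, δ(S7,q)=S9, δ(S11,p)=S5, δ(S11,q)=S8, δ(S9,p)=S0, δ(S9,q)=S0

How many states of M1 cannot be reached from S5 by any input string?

No path from S5 leads to S7, S11; the other 10 states are all reachable.

2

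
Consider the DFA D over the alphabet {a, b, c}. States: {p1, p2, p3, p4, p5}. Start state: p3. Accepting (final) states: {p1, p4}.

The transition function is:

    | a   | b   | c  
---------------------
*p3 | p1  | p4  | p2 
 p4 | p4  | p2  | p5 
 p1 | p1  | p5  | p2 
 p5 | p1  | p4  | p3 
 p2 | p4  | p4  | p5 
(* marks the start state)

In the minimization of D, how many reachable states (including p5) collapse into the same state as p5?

Start with accepting vs non-accepting: {p1,p4} | {p2,p3,p5}.
Stable partition: {p1,p4} | {p2,p3,p5} — 2 equivalence classes.
The equivalence class containing p5 is {p2,p3,p5}, of size 3.

3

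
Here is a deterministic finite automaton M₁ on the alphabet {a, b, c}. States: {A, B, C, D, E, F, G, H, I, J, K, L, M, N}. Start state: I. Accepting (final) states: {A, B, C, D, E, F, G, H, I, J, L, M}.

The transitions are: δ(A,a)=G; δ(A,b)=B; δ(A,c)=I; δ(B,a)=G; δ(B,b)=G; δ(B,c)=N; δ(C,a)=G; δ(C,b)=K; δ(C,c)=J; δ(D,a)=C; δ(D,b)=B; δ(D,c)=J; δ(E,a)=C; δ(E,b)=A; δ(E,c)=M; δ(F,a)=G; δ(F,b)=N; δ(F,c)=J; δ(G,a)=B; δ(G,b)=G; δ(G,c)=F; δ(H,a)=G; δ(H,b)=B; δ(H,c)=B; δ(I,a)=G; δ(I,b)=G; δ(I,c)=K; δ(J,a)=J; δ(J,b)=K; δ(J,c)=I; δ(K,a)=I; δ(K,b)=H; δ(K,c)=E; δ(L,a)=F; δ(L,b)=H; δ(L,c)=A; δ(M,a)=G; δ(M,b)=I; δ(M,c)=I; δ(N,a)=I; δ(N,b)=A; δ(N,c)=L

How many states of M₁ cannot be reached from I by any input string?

Starting at I and following transitions, the reachable set is {A, B, C, E, F, G, H, I, J, K, L, M, N}. That leaves D unreachable — 1 in total.

1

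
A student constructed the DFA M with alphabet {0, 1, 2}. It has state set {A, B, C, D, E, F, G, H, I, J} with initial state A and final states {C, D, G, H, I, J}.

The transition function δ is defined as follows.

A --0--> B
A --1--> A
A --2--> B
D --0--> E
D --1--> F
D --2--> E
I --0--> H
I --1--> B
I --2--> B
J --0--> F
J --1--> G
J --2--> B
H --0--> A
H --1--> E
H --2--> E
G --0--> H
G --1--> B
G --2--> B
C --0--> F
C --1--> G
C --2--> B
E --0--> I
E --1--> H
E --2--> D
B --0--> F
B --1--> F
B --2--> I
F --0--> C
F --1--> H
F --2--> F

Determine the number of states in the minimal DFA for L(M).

8

First remove the unreachable states {J}; 9 states remain.
Start with accepting vs non-accepting: {C,D,G,H,I} | {A,B,E,F}.
Split {C,D,G,H,I} by δ(·,0) → {C,D,H} and {G,I}.
Refine {C,D,H} on symbol 1: members go to different blocks, giving {D,H} and {C}.
Refine {A,B,E,F} on symbol 0: members go to different blocks, giving {A,B} and {E} and {F}.
On input 0, block {D,H} splits into {D} and {H}.
Refine {A,B} on symbol 0: members go to different blocks, giving {A} and {B}.
No further refinement is possible. Final partition (8 blocks): {D} | {A} | {G,I} | {C} | {E} | {F} | {H} | {B}.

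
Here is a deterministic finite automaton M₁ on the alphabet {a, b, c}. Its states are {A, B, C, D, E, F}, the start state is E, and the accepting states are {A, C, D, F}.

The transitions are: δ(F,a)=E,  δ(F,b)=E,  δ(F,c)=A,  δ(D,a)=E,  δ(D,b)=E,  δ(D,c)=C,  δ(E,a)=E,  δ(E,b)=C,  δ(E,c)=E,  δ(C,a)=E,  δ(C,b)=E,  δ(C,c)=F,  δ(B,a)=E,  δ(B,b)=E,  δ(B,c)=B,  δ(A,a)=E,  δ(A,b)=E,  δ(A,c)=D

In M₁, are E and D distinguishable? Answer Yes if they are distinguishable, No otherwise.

States {B} cannot be reached from the start state, so discard them.
P0 = {A,C,D,F} | {E}.
Stable partition: {A,C,D,F} | {E} — 2 equivalence classes.
E and D end up in different blocks, so they are distinguishable. For instance, the string 'ε' is accepted from only D.

Yes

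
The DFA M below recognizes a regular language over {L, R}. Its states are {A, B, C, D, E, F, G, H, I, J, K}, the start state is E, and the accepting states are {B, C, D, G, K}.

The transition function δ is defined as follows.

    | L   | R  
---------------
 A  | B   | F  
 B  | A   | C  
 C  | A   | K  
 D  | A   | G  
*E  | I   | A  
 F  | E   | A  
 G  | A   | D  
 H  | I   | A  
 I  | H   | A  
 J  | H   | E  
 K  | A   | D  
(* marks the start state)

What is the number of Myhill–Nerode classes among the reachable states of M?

First remove the unreachable states {J}; 10 states remain.
Initial partition by acceptance: {B,C,D,G,K} | {A,E,F,H,I}.
On input L, block {A,E,F,H,I} splits into {E,F,H,I} and {A}.
The partition is now stable with 3 blocks: {B,C,D,G,K} | {E,F,H,I} | {A}.

3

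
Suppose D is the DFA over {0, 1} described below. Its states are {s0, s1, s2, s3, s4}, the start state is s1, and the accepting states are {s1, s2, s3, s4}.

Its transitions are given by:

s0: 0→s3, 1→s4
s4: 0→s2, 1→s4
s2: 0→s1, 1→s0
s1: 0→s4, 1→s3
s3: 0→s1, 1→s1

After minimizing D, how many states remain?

5

Initial partition by acceptance: {s1,s2,s3,s4} | {s0}.
On input 1, block {s1,s2,s3,s4} splits into {s1,s3,s4} and {s2}.
Split {s1,s3,s4} by δ(·,0) → {s1,s3} and {s4}.
On input 0, block {s1,s3} splits into {s1} and {s3}.
No further refinement is possible. Final partition (5 blocks): {s1} | {s0} | {s2} | {s4} | {s3}.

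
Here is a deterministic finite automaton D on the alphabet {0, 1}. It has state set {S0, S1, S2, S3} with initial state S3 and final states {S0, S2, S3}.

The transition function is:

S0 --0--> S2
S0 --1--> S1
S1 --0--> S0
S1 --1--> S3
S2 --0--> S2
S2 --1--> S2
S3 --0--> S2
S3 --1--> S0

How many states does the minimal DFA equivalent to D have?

4

All states are reachable from the start state.
Start with accepting vs non-accepting: {S0,S2,S3} | {S1}.
On input 1, block {S0,S2,S3} splits into {S2,S3} and {S0}.
Split {S2,S3} by δ(·,1) → {S2} and {S3}.
Stable partition: {S2} | {S1} | {S0} | {S3} — 4 equivalence classes.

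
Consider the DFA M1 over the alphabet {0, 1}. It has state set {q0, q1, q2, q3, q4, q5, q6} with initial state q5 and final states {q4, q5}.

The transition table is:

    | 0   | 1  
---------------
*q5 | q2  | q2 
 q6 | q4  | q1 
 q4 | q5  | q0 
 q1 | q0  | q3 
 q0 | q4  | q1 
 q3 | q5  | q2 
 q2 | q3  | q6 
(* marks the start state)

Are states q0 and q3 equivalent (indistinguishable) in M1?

No

All states are reachable from the start state.
P0 = {q4,q5} | {q0,q1,q2,q3,q6}.
Refine {q4,q5} on symbol 0: members go to different blocks, giving {q4} and {q5}.
On input 0, block {q0,q1,q2,q3,q6} splits into {q0,q6} and {q1,q2} and {q3}.
Refine {q1,q2} on symbol 0: members go to different blocks, giving {q1} and {q2}.
Stable partition: {q4} | {q0,q6} | {q5} | {q1} | {q3} | {q2} — 6 equivalence classes.
q0 and q3 end up in different blocks, so they are distinguishable. For instance, the string '00' is accepted from only q0.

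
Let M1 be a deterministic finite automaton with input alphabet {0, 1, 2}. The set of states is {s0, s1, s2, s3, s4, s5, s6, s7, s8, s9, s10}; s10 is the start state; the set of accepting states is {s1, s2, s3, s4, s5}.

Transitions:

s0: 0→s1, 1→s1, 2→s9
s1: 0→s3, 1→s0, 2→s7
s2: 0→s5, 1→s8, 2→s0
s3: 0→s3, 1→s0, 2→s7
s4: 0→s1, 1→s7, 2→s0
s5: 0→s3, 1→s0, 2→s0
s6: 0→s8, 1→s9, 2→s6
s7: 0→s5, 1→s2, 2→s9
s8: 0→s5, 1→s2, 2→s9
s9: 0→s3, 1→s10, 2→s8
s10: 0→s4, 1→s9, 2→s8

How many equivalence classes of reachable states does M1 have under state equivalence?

Reachable states from the start: {s0,s1,s2,s3,s4,s5,s7,s8,s9,s10}. Unreachable: {s6} — drop them.
Initial partition by acceptance: {s1,s2,s3,s4,s5} | {s0,s7,s8,s9,s10}.
Refine {s0,s7,s8,s9,s10} on symbol 1: members go to different blocks, giving {s0,s7,s8} and {s9,s10}.
The partition is now stable with 3 blocks: {s1,s2,s3,s4,s5} | {s0,s7,s8} | {s9,s10}.

3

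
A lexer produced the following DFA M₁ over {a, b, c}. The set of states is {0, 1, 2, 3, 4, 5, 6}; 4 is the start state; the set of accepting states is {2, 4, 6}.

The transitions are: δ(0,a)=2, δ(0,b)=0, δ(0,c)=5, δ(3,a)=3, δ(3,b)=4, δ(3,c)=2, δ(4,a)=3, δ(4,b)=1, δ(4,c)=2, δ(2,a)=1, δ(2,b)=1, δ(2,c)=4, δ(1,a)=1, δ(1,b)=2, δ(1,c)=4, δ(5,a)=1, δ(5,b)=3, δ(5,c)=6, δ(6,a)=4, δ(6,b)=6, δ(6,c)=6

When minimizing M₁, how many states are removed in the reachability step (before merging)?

BFS from 4 reaches {1, 2, 3, 4}; the 3 state(s) 0, 5, 6 are never visited.

3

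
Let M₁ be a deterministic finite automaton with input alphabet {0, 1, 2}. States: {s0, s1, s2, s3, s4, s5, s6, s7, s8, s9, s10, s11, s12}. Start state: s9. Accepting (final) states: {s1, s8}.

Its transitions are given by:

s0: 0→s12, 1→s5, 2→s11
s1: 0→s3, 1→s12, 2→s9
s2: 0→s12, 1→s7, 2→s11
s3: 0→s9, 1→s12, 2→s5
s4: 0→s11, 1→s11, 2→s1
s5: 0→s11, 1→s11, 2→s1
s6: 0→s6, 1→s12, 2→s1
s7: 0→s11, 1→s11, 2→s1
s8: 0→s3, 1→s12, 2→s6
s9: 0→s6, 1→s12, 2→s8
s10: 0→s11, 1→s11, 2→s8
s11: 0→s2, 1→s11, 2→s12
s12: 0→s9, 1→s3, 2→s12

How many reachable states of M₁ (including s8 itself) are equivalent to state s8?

Reachable states from the start: {s1,s2,s3,s5,s6,s7,s8,s9,s11,s12}. Unreachable: {s0,s4,s10} — drop them.
P0 = {s1,s8} | {s2,s3,s5,s6,s7,s9,s11,s12}.
Refine {s2,s3,s5,s6,s7,s9,s11,s12} on symbol 2: members go to different blocks, giving {s2,s3,s11,s12} and {s5,s6,s7,s9}.
Split {s2,s3,s11,s12} by δ(·,0) → {s2,s11} and {s3,s12}.
On input 0, block {s2,s11} splits into {s2} and {s11}.
Refine {s5,s6,s7,s9} on symbol 0: members go to different blocks, giving {s5,s7} and {s6,s9}.
Split {s3,s12} by δ(·,2) → {s3} and {s12}.
No further refinement is possible. Final partition (7 blocks): {s1,s8} | {s2} | {s5,s7} | {s3} | {s11} | {s6,s9} | {s12}.
The equivalence class containing s8 is {s1,s8}, of size 2.

2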